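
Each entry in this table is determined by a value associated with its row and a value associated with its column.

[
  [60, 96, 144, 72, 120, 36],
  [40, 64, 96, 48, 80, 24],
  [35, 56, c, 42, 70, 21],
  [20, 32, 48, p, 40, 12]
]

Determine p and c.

p = 24, c = 84

Each row is a constant multiple of every other row — this is a multiplication table with the headers hidden.
Row 4 is 32/96 = 1/3 times row 1, so its entry in column 4 is 72 × 1/3 = 24.
Row 3 is 56/96 = 7/12 times row 1, so its entry in column 3 is 144 × 7/12 = 84.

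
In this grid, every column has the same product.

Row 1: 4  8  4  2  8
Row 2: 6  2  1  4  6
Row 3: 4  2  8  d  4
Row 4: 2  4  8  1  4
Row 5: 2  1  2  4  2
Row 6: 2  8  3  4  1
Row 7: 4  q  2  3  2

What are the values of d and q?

Columns 3 and 5 each multiply to 3072, so every column has product 3072.
Column 4: 2×4×1×4×4×3 = 384, so the missing entry is 3072 ÷ 384 = 8.
Column 2: 8×2×2×4×1×8 = 1024, so the missing entry is 3072 ÷ 1024 = 3.

d = 8, q = 3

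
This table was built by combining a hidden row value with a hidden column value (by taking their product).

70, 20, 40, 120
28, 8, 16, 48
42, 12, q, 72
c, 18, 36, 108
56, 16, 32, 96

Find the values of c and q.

c = 63, q = 24

Each row is a constant multiple of every other row — this is a multiplication table with the headers hidden.
Row 4 is 108/120 = 9/10 times row 1, so its entry in column 1 is 70 × 9/10 = 63.
Row 3 is 72/120 = 3/5 times row 1, so its entry in column 3 is 40 × 3/5 = 24.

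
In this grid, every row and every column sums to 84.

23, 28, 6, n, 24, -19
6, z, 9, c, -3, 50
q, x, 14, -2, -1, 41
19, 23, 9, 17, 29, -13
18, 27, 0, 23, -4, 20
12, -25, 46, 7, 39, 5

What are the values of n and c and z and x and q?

Row 1: 23 + 28 + 6 + 24 − 19 = 62, so its missing entry is 84 − 62 = 22.
Column 1: 23 + 6 + 19 + 18 + 12 = 78, so its missing entry is 84 − 78 = 6.
Row 3: 6 + 14 − 2 − 1 + 41 = 58, so its missing entry is 84 − 58 = 26.
Column 2: 28 + 26 + 23 + 27 − 25 = 79, so its missing entry is 84 − 79 = 5.
Row 2: 6 + 5 + 9 − 3 + 50 = 67, so its missing entry is 84 − 67 = 17.

n = 22, c = 17, z = 5, x = 26, q = 6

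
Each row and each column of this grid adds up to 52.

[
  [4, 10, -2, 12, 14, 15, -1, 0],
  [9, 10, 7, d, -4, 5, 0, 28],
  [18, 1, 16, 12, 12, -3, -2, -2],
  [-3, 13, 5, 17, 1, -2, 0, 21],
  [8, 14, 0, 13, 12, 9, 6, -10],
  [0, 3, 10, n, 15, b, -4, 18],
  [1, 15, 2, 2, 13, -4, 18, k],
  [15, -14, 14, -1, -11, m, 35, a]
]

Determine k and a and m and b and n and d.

k = 5, a = -8, m = 22, b = 10, n = 0, d = -3

The known cells in row 7 total 47, leaving 52 − 47 = 5 for the blank.
The known cells in column 8 total 60, leaving 52 − 60 = -8 for the blank.
The known cells in row 8 total 30, leaving 52 − 30 = 22 for the blank.
The known cells in column 6 total 42, leaving 52 − 42 = 10 for the blank.
The known cells in row 6 total 52, leaving 52 − 52 = 0 for the blank.
The known cells in row 2 total 55, leaving 52 − 55 = -3 for the blank.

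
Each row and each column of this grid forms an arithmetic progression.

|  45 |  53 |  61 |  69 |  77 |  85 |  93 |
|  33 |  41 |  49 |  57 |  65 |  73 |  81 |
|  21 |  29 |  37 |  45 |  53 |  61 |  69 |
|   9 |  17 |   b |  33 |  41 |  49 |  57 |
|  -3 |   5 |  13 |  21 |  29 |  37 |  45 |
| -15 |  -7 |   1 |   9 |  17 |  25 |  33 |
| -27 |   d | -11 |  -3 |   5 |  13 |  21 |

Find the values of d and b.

Along each row the entries change by 8 per step; down each column they change by -12.
Row 7: from -27 at column 1, stepping by 8 to column 2 gives -19.
Row 4: from 9 at column 1, stepping by 8 to column 3 gives 25.

d = -19, b = 25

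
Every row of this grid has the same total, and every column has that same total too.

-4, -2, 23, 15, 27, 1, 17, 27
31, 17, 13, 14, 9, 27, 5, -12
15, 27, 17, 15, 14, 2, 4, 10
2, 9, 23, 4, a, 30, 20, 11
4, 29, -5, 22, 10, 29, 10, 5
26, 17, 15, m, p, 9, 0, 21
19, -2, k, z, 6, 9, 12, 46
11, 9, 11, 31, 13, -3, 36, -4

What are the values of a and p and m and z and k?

a = 5, p = 20, m = -4, z = 7, k = 7

Rows 1 and 2 both sum to 104, so that's the common total.
Column 3: 23 + 13 + 17 + 23 − 5 + 15 + 11 = 97, so its missing entry is 104 − 97 = 7.
Row 4: 2 + 9 + 23 + 4 + 30 + 20 + 11 = 99, so its missing entry is 104 − 99 = 5.
Column 5: 27 + 9 + 14 + 5 + 10 + 6 + 13 = 84, so its missing entry is 104 − 84 = 20.
Row 6: 26 + 17 + 15 + 20 + 9 + 0 + 21 = 108, so its missing entry is 104 − 108 = -4.
Row 7: 19 − 2 + 7 + 6 + 9 + 12 + 46 = 97, so its missing entry is 104 − 97 = 7.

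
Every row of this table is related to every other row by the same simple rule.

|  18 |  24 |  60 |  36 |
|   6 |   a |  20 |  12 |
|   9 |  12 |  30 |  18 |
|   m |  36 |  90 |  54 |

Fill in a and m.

a = 8, m = 27

Each row is a constant multiple of every other row — this is a multiplication table with the headers hidden.
Row 2 is 20/60 = 1/3 times row 1, so its entry in column 2 is 24 × 1/3 = 8.
Row 4 is 90/60 = 3/2 times row 1, so its entry in column 1 is 18 × 3/2 = 27.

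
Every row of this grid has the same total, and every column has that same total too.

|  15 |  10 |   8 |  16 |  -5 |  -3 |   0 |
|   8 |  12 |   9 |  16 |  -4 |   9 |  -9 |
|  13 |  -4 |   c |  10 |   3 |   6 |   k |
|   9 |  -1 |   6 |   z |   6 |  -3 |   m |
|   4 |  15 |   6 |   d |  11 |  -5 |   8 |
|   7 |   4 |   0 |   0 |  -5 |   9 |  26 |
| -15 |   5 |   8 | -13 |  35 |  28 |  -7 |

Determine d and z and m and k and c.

d = 2, z = 10, m = 14, k = 9, c = 4

Rows 1 and 2 both sum to 41, so that's the common total.
Row 5 has 4 + 15 + 6 + 11 − 5 + 8 = 39; the blank must be 41 − 39 = 2.
Column 4 has 16 + 16 + 10 + 2 + 0 − 13 = 31; the blank must be 41 − 31 = 10.
Row 4 has 9 − 1 + 6 + 10 + 6 − 3 = 27; the blank must be 41 − 27 = 14.
Column 7 has 0 − 9 + 14 + 8 + 26 − 7 = 32; the blank must be 41 − 32 = 9.
Row 3 has 13 − 4 + 10 + 3 + 6 + 9 = 37; the blank must be 41 − 37 = 4.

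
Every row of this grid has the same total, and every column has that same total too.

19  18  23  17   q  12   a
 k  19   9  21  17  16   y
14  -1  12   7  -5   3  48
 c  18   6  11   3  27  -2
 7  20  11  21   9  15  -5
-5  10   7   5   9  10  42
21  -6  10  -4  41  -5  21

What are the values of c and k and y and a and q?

Rows 3 and 5 both sum to 78, so that's the common total.
The known cells in column 5 total 74, leaving 78 − 74 = 4 for the blank.
The known cells in row 1 total 93, leaving 78 − 93 = -15 for the blank.
The known cells in row 4 total 63, leaving 78 − 63 = 15 for the blank.
The known cells in column 1 total 71, leaving 78 − 71 = 7 for the blank.
The known cells in row 2 total 89, leaving 78 − 89 = -11 for the blank.

c = 15, k = 7, y = -11, a = -15, q = 4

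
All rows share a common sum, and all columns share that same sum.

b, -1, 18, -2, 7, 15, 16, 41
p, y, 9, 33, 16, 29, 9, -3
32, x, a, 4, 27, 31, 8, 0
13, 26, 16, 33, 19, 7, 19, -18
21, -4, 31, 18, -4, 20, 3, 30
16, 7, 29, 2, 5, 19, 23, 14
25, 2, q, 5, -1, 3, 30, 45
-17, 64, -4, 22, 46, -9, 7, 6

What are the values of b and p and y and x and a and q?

Rows 4 and 5 both sum to 115, so that's the common total.
Row 7 has 25 + 2 + 5 − 1 + 3 + 30 + 45 = 109; the blank must be 115 − 109 = 6.
Row 1 has -1 + 18 − 2 + 7 + 15 + 16 + 41 = 94; the blank must be 115 − 94 = 21.
Column 3 has 18 + 9 + 16 + 31 + 29 + 6 − 4 = 105; the blank must be 115 − 105 = 10.
Row 3 has 32 + 10 + 4 + 27 + 31 + 8 + 0 = 112; the blank must be 115 − 112 = 3.
Column 2 has -1 + 3 + 26 − 4 + 7 + 2 + 64 = 97; the blank must be 115 − 97 = 18.
Row 2 has 18 + 9 + 33 + 16 + 29 + 9 − 3 = 111; the blank must be 115 − 111 = 4.

b = 21, p = 4, y = 18, x = 3, a = 10, q = 6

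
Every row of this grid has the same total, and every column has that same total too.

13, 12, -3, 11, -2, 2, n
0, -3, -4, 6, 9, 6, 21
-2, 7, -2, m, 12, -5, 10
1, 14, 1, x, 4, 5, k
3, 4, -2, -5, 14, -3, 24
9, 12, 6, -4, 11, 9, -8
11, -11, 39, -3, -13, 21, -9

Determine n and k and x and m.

n = 2, k = -5, x = 15, m = 15

Rows 2 and 5 both sum to 35, so that's the common total.
Row 3: -2 + 7 − 2 + 12 − 5 + 10 = 20, so its missing entry is 35 − 20 = 15.
Column 4: 11 + 6 + 15 − 5 − 4 − 3 = 20, so its missing entry is 35 − 20 = 15.
Row 4: 1 + 14 + 1 + 15 + 4 + 5 = 40, so its missing entry is 35 − 40 = -5.
Row 1: 13 + 12 − 3 + 11 − 2 + 2 = 33, so its missing entry is 35 − 33 = 2.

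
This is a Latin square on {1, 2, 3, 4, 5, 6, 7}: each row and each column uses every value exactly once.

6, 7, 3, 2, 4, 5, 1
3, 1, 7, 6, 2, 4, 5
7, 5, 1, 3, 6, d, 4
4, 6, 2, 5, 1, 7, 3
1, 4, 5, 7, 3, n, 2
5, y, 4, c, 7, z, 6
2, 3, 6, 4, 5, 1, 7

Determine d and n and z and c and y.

Cell (6,2): column 2 already has {1, 3, 4, 5, 6, 7} → 2.
Cell (5,6): row 5 already has {1, 2, 3, 4, 5, 7} → 6.
At (row 6, col 4): column 4 already has {2, 3, 4, 5, 6, 7}, so the value is 1.
At (row 6, col 6): row 6 already has {1, 2, 4, 5, 6, 7}, so the value is 3.
Cell (3,6): row 3 already has {1, 3, 4, 5, 6, 7} → 2.

d = 2, n = 6, z = 3, c = 1, y = 2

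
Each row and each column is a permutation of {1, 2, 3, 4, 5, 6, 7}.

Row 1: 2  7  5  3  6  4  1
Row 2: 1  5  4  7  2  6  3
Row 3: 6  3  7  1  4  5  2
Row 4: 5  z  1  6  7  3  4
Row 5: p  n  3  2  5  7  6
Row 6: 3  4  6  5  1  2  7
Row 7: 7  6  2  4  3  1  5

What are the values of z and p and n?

At (row 4, col 2): row 4 already has {1, 3, 4, 5, 6, 7}, so the value is 2.
For row 5, column 1: column 1 already has {1, 2, 3, 5, 6, 7}; that leaves 4.
Cell (5,2): row 5 already has {2, 3, 4, 5, 6, 7} → 1.

z = 2, p = 4, n = 1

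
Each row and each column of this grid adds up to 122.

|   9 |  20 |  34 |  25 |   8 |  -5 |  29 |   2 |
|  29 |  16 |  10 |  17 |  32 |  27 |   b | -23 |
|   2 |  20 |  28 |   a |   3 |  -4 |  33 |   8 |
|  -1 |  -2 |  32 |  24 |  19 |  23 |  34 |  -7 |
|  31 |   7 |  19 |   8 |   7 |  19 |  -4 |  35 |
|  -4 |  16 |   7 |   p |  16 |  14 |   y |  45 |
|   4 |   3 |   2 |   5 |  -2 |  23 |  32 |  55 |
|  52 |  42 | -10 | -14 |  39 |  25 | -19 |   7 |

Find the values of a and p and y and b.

a = 32, p = 25, y = 3, b = 14

The known cells in row 3 total 90, leaving 122 − 90 = 32 for the blank.
The known cells in row 2 total 108, leaving 122 − 108 = 14 for the blank.
The known cells in column 4 total 97, leaving 122 − 97 = 25 for the blank.
The known cells in row 6 total 119, leaving 122 − 119 = 3 for the blank.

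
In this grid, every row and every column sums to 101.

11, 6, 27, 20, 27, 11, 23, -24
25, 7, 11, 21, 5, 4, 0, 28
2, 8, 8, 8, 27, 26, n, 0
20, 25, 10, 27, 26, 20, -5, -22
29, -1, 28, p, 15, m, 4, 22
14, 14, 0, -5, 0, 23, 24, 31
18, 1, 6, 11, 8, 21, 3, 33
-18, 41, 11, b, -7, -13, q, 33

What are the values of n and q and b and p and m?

Column 6: 11 + 4 + 26 + 20 + 23 + 21 − 13 = 92, so its missing entry is 101 − 92 = 9.
Row 5: 29 − 1 + 28 + 15 + 9 + 4 + 22 = 106, so its missing entry is 101 − 106 = -5.
Column 4: 20 + 21 + 8 + 27 − 5 − 5 + 11 = 77, so its missing entry is 101 − 77 = 24.
Row 8: -18 + 41 + 11 + 24 − 7 − 13 + 33 = 71, so its missing entry is 101 − 71 = 30.
Row 3: 2 + 8 + 8 + 8 + 27 + 26 + 0 = 79, so its missing entry is 101 − 79 = 22.

n = 22, q = 30, b = 24, p = -5, m = 9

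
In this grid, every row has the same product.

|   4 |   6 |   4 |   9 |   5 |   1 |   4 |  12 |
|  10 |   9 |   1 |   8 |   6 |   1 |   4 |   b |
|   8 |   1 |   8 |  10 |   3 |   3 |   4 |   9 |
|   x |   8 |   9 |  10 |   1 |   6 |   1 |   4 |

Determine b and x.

b = 12, x = 12

Rows 1 and 3 each multiply to 207360, so every row has product 207360.
Row 2: 10×9×1×8×6×1×4 = 17280, so the missing entry is 207360 ÷ 17280 = 12.
Row 4: 8×9×10×1×6×1×4 = 17280, so the missing entry is 207360 ÷ 17280 = 12.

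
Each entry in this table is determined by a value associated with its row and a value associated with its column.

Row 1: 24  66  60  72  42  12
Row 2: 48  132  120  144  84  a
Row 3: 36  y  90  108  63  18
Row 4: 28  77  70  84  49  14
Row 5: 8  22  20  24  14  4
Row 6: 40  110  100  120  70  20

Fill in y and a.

y = 99, a = 24

Each row is a constant multiple of every other row — this is a multiplication table with the headers hidden.
Row 3 is 90/60 = 3/2 times row 1, so its entry in column 2 is 66 × 3/2 = 99.
Row 2 is 120/60 = 2/1 times row 1, so its entry in column 6 is 12 × 2/1 = 24.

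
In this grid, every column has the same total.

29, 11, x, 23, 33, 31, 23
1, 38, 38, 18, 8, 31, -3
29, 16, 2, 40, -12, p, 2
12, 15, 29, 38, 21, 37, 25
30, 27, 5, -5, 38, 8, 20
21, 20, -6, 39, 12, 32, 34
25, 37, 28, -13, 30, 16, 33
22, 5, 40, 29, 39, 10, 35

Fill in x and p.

x = 33, p = 4

The complete columns each total 169.
Column 3 is missing 169 − 136 = 33 (since 38 + 2 + 29 + 5 − 6 + 28 + 40 = 136).
Column 6 is missing 169 − 165 = 4 (since 31 + 31 + 37 + 8 + 32 + 16 + 10 = 165).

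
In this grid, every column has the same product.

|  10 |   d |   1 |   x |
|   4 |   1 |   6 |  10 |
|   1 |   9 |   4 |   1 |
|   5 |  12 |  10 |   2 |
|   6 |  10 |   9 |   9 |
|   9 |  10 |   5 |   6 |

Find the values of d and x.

Columns 1 and 3 each multiply to 10800, so every column has product 10800.
Column 2: 1×9×12×10×10 = 10800, so the missing entry is 10800 ÷ 10800 = 1.
Column 4: 10×1×2×9×6 = 1080, so the missing entry is 10800 ÷ 1080 = 10.

d = 1, x = 10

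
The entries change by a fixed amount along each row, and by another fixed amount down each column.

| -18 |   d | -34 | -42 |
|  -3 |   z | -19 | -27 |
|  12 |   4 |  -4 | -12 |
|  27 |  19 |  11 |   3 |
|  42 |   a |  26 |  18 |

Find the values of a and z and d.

a = 34, z = -11, d = -26

Along each row the entries change by -8 per step; down each column they change by 15.
Row 5: from 42 at column 1, stepping by -8 to column 2 gives 34.
Row 2: from -3 at column 1, stepping by -8 to column 2 gives -11.
Row 1: from -18 at column 1, stepping by -8 to column 2 gives -26.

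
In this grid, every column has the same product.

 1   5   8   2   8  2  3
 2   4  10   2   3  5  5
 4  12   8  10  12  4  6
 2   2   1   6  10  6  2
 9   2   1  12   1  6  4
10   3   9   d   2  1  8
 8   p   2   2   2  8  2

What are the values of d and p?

d = 2, p = 4

Columns 5 and 7 each multiply to 11520, so every column has product 11520.
Column 4: 2×2×10×6×12×2 = 5760, so the missing entry is 11520 ÷ 5760 = 2.
Column 2: 5×4×12×2×2×3 = 2880, so the missing entry is 11520 ÷ 2880 = 4.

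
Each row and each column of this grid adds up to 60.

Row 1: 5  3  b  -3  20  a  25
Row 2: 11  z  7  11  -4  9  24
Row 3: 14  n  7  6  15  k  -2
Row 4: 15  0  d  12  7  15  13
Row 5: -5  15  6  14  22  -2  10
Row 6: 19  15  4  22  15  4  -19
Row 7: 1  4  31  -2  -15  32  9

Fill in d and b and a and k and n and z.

d = -2, b = 7, a = 3, k = -1, n = 21, z = 2

Row 2 has 11 + 7 + 11 − 4 + 9 + 24 = 58; the blank must be 60 − 58 = 2.
Column 2 has 3 + 2 + 0 + 15 + 15 + 4 = 39; the blank must be 60 − 39 = 21.
Row 4 has 15 + 0 + 12 + 7 + 15 + 13 = 62; the blank must be 60 − 62 = -2.
Column 3 has 7 + 7 − 2 + 6 + 4 + 31 = 53; the blank must be 60 − 53 = 7.
Row 1 has 5 + 3 + 7 − 3 + 20 + 25 = 57; the blank must be 60 − 57 = 3.
Row 3 has 14 + 21 + 7 + 6 + 15 − 2 = 61; the blank must be 60 − 61 = -1.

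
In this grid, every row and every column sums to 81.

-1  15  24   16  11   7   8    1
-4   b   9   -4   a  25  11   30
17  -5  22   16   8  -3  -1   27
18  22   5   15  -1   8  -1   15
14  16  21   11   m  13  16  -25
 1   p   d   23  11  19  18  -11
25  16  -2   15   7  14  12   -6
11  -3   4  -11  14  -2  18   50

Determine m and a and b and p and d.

m = 15, a = 16, b = -2, p = 22, d = -2

Row 5 has 14 + 16 + 21 + 11 + 13 + 16 − 25 = 66; the blank must be 81 − 66 = 15.
Column 5 has 11 + 8 − 1 + 15 + 11 + 7 + 14 = 65; the blank must be 81 − 65 = 16.
Row 2 has -4 + 9 − 4 + 16 + 25 + 11 + 30 = 83; the blank must be 81 − 83 = -2.
Column 2 has 15 − 2 − 5 + 22 + 16 + 16 − 3 = 59; the blank must be 81 − 59 = 22.
Row 6 has 1 + 22 + 23 + 11 + 19 + 18 − 11 = 83; the blank must be 81 − 83 = -2.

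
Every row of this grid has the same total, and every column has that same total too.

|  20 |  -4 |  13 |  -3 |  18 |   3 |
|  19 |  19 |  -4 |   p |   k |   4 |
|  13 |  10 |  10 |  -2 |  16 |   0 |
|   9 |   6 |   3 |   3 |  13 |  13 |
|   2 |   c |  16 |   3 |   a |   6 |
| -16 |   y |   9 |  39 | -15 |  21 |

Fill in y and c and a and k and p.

y = 9, c = 7, a = 13, k = 2, p = 7

Rows 1 and 3 both sum to 47, so that's the common total.
The known cells in row 6 total 38, leaving 47 − 38 = 9 for the blank.
The known cells in column 2 total 40, leaving 47 − 40 = 7 for the blank.
The known cells in row 5 total 34, leaving 47 − 34 = 13 for the blank.
The known cells in column 5 total 45, leaving 47 − 45 = 2 for the blank.
The known cells in row 2 total 40, leaving 47 − 40 = 7 for the blank.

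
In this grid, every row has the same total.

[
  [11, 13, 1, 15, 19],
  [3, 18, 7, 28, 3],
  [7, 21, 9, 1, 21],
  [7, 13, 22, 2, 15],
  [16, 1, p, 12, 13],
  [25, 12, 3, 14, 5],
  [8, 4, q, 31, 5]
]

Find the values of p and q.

The complete rows each total 59.
Row 5 is missing 59 − 42 = 17 (since 16 + 1 + 12 + 13 = 42).
Row 7 is missing 59 − 48 = 11 (since 8 + 4 + 31 + 5 = 48).

p = 17, q = 11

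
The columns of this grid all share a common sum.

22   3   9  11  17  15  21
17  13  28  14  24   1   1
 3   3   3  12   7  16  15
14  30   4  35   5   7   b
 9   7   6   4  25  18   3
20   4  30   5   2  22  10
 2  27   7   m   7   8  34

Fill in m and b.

m = 6, b = 3

The complete columns each total 87.
Column 4 is missing 87 − 81 = 6 (since 11 + 14 + 12 + 35 + 4 + 5 = 81).
Column 7 is missing 87 − 84 = 3 (since 21 + 1 + 15 + 3 + 10 + 34 = 84).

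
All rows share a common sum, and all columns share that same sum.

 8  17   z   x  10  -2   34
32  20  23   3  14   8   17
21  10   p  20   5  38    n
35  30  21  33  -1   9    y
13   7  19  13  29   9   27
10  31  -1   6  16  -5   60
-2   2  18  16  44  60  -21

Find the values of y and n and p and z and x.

Rows 2 and 5 both sum to 117, so that's the common total.
Column 4: 3 + 20 + 33 + 13 + 6 + 16 = 91, so its missing entry is 117 − 91 = 26.
Row 1: 8 + 17 + 26 + 10 − 2 + 34 = 93, so its missing entry is 117 − 93 = 24.
Row 4: 35 + 30 + 21 + 33 − 1 + 9 = 127, so its missing entry is 117 − 127 = -10.
Column 7: 34 + 17 − 10 + 27 + 60 − 21 = 107, so its missing entry is 117 − 107 = 10.
Row 3: 21 + 10 + 20 + 5 + 38 + 10 = 104, so its missing entry is 117 − 104 = 13.

y = -10, n = 10, p = 13, z = 24, x = 26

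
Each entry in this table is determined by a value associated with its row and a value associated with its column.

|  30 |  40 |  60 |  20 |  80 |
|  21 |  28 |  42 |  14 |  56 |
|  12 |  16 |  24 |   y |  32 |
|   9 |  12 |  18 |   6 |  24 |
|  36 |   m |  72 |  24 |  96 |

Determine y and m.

Each row is a constant multiple of every other row — this is a multiplication table with the headers hidden.
Row 3 is 12/30 = 2/5 times row 1, so its entry in column 4 is 20 × 2/5 = 8.
Row 5 is 36/30 = 6/5 times row 1, so its entry in column 2 is 40 × 6/5 = 48.

y = 8, m = 48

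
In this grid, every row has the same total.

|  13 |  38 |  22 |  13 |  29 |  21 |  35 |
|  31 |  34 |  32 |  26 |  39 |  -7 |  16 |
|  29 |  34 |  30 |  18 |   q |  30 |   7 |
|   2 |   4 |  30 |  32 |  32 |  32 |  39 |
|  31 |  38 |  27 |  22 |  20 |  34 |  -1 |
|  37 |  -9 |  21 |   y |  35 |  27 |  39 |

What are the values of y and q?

Row 2 sums to 171 and so does row 4; that's the common total.
In row 6 the known cells total 150, leaving 171 − 150 = 21.
In row 3 the known cells total 148, leaving 171 − 148 = 23.

y = 21, q = 23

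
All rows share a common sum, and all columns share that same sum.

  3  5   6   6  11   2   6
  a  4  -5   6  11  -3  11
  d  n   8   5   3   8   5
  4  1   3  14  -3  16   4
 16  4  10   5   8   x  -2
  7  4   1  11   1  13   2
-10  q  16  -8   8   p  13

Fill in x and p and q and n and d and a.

Rows 1 and 4 both sum to 39, so that's the common total.
Row 5: 16 + 4 + 10 + 5 + 8 − 2 = 41, so its missing entry is 39 − 41 = -2.
Column 6: 2 − 3 + 8 + 16 − 2 + 13 = 34, so its missing entry is 39 − 34 = 5.
Row 7: -10 + 16 − 8 + 8 + 5 + 13 = 24, so its missing entry is 39 − 24 = 15.
Column 2: 5 + 4 + 1 + 4 + 4 + 15 = 33, so its missing entry is 39 − 33 = 6.
Row 3: 6 + 8 + 5 + 3 + 8 + 5 = 35, so its missing entry is 39 − 35 = 4.
Row 2: 4 − 5 + 6 + 11 − 3 + 11 = 24, so its missing entry is 39 − 24 = 15.

x = -2, p = 5, q = 15, n = 6, d = 4, a = 15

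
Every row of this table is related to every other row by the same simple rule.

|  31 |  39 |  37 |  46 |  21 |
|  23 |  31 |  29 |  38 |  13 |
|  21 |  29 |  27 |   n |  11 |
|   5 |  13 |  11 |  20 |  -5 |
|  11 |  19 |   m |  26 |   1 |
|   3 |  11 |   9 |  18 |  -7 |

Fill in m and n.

m = 17, n = 36

The difference between any two rows is the same in every column — this is an addition table with the headers hidden.
Row 5 minus row 1 is 19 − 39 = -20, so its entry in column 3 is 37 + (-20) = 17.
Row 3 minus row 1 is 29 − 39 = -10, so its entry in column 4 is 46 + (-10) = 36.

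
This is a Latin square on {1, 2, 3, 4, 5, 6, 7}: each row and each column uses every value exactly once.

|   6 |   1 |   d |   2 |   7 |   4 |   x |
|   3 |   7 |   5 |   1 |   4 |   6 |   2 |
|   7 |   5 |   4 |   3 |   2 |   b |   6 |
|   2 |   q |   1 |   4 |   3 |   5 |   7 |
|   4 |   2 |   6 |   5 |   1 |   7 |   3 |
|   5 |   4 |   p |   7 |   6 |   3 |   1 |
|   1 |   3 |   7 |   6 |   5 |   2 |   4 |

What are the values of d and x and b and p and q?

d = 3, x = 5, b = 1, p = 2, q = 6

Cell (4,2): row 4 already has {1, 2, 3, 4, 5, 7} → 6.
At (row 1, col 7): column 7 already has {1, 2, 3, 4, 6, 7}, so the value is 5.
For row 1, column 3: row 1 already has {1, 2, 4, 5, 6, 7}; that leaves 3.
Cell (3,6): row 3 already has {2, 3, 4, 5, 6, 7} → 1.
Cell (6,3): row 6 already has {1, 3, 4, 5, 6, 7} → 2.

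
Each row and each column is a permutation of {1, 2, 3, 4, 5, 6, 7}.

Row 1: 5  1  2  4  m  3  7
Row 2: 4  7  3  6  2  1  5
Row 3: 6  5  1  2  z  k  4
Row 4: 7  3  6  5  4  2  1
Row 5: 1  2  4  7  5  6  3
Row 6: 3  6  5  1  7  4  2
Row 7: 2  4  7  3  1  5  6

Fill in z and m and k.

z = 3, m = 6, k = 7

At (row 3, col 6): column 6 already has {1, 2, 3, 4, 5, 6}, so the value is 7.
For row 3, column 5: row 3 already has {1, 2, 4, 5, 6, 7}; that leaves 3.
For row 1, column 5: row 1 already has {1, 2, 3, 4, 5, 7}; that leaves 6.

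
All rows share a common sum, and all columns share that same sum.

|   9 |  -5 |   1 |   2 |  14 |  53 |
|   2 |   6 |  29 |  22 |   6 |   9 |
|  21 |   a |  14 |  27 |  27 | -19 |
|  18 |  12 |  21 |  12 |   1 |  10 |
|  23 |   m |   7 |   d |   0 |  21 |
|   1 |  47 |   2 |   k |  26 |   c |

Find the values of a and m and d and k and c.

Rows 1 and 2 both sum to 74, so that's the common total.
Column 6 has 53 + 9 − 19 + 10 + 21 = 74; the blank must be 74 − 74 = 0.
Row 3 has 21 + 14 + 27 + 27 − 19 = 70; the blank must be 74 − 70 = 4.
Row 6 has 1 + 47 + 2 + 26 + 0 = 76; the blank must be 74 − 76 = -2.
Column 4 has 2 + 22 + 27 + 12 − 2 = 61; the blank must be 74 − 61 = 13.
Row 5 has 23 + 7 + 13 + 0 + 21 = 64; the blank must be 74 − 64 = 10.

a = 4, m = 10, d = 13, k = -2, c = 0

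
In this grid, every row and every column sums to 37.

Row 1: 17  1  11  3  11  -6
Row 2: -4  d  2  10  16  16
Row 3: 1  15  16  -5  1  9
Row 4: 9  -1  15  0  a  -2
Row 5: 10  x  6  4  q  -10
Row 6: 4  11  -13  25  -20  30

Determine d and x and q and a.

d = -3, x = 14, q = 13, a = 16

The known cells in row 2 total 40, leaving 37 − 40 = -3 for the blank.
The known cells in column 2 total 23, leaving 37 − 23 = 14 for the blank.
The known cells in row 5 total 24, leaving 37 − 24 = 13 for the blank.
The known cells in row 4 total 21, leaving 37 − 21 = 16 for the blank.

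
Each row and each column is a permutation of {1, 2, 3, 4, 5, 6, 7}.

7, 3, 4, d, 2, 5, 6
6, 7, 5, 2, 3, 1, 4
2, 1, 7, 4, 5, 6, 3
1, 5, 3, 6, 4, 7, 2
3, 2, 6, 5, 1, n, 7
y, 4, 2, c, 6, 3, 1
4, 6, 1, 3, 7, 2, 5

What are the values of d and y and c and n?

Cell (5,6): row 5 already has {1, 2, 3, 5, 6, 7} → 4.
For row 1, column 4: row 1 already has {2, 3, 4, 5, 6, 7}; that leaves 1.
Cell (6,4): column 4 already has {1, 2, 3, 4, 5, 6} → 7.
At (row 6, col 1): row 6 already has {1, 2, 3, 4, 6, 7}, so the value is 5.

d = 1, y = 5, c = 7, n = 4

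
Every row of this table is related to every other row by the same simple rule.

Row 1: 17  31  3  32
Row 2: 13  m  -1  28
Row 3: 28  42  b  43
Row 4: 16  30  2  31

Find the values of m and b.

m = 27, b = 14

The difference between any two rows is the same in every column — this is an addition table with the headers hidden.
Row 2 minus row 1 is 28 − 32 = -4, so its entry in column 2 is 31 + (-4) = 27.
Row 3 minus row 1 is 43 − 32 = 11, so its entry in column 3 is 3 + 11 = 14.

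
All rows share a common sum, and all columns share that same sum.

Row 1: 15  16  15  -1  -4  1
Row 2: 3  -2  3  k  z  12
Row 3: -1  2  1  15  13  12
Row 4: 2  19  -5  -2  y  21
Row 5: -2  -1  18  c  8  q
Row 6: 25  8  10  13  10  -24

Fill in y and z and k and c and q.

Rows 1 and 3 both sum to 42, so that's the common total.
Row 4: 2 + 19 − 5 − 2 + 21 = 35, so its missing entry is 42 − 35 = 7.
Column 5: -4 + 13 + 7 + 8 + 10 = 34, so its missing entry is 42 − 34 = 8.
Column 6: 1 + 12 + 12 + 21 − 24 = 22, so its missing entry is 42 − 22 = 20.
Row 5: -2 − 1 + 18 + 8 + 20 = 43, so its missing entry is 42 − 43 = -1.
Row 2: 3 − 2 + 3 + 8 + 12 = 24, so its missing entry is 42 − 24 = 18.

y = 7, z = 8, k = 18, c = -1, q = 20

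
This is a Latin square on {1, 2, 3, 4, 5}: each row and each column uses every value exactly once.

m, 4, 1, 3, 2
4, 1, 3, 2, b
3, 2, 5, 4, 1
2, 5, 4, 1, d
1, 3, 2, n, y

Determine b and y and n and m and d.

b = 5, y = 4, n = 5, m = 5, d = 3

Cell (4,5): row 4 already has {1, 2, 4, 5} → 3.
Cell (1,1): row 1 already has {1, 2, 3, 4} → 5.
For row 5, column 4: column 4 already has {1, 2, 3, 4}; that leaves 5.
At (row 5, col 5): row 5 already has {1, 2, 3, 5}, so the value is 4.
For row 2, column 5: row 2 already has {1, 2, 3, 4}; that leaves 5.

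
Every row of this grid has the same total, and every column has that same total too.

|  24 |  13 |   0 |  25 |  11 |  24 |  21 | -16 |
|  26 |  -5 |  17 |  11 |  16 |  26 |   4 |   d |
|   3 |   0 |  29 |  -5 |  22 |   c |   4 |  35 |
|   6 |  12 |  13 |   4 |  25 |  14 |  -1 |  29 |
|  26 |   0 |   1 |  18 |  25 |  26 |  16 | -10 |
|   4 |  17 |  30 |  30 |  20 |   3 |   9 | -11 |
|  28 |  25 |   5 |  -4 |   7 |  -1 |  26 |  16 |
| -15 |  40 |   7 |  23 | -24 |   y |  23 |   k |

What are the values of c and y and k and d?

Rows 1 and 4 both sum to 102, so that's the common total.
Row 3 has 3 + 0 + 29 − 5 + 22 + 4 + 35 = 88; the blank must be 102 − 88 = 14.
Column 6 has 24 + 26 + 14 + 14 + 26 + 3 − 1 = 106; the blank must be 102 − 106 = -4.
Row 8 has -15 + 40 + 7 + 23 − 24 − 4 + 23 = 50; the blank must be 102 − 50 = 52.
Row 2 has 26 − 5 + 17 + 11 + 16 + 26 + 4 = 95; the blank must be 102 − 95 = 7.

c = 14, y = -4, k = 52, d = 7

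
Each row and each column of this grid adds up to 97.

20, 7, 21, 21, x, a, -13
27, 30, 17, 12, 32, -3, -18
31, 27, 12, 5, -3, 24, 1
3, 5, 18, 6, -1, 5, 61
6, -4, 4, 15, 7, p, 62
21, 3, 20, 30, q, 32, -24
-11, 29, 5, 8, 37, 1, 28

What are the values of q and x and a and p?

q = 15, x = 10, a = 31, p = 7

Row 5 has 6 − 4 + 4 + 15 + 7 + 62 = 90; the blank must be 97 − 90 = 7.
Row 6 has 21 + 3 + 20 + 30 + 32 − 24 = 82; the blank must be 97 − 82 = 15.
Column 5 has 32 − 3 − 1 + 7 + 15 + 37 = 87; the blank must be 97 − 87 = 10.
Row 1 has 20 + 7 + 21 + 21 + 10 − 13 = 66; the blank must be 97 − 66 = 31.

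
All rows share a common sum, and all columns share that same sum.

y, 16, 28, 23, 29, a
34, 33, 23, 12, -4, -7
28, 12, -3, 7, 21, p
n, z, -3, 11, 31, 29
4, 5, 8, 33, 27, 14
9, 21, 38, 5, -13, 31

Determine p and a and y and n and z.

p = 26, a = -2, y = -3, n = 19, z = 4

Rows 2 and 5 both sum to 91, so that's the common total.
The known cells in column 2 total 87, leaving 91 − 87 = 4 for the blank.
The known cells in row 4 total 72, leaving 91 − 72 = 19 for the blank.
The known cells in column 1 total 94, leaving 91 − 94 = -3 for the blank.
The known cells in row 1 total 93, leaving 91 − 93 = -2 for the blank.
The known cells in row 3 total 65, leaving 91 − 65 = 26 for the blank.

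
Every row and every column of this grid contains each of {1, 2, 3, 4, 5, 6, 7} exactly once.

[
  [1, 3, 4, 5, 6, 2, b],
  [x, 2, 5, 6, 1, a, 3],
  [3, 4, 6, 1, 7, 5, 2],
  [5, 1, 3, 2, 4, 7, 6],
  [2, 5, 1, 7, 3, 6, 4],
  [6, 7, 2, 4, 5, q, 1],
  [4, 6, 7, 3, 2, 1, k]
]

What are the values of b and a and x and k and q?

b = 7, a = 4, x = 7, k = 5, q = 3

Cell (6,6): row 6 already has {1, 2, 4, 5, 6, 7} → 3.
At (row 2, col 6): column 6 already has {1, 2, 3, 5, 6, 7}, so the value is 4.
For row 7, column 7: row 7 already has {1, 2, 3, 4, 6, 7}; that leaves 5.
At (row 1, col 7): row 1 already has {1, 2, 3, 4, 5, 6}, so the value is 7.
For row 2, column 1: row 2 already has {1, 2, 3, 4, 5, 6}; that leaves 7.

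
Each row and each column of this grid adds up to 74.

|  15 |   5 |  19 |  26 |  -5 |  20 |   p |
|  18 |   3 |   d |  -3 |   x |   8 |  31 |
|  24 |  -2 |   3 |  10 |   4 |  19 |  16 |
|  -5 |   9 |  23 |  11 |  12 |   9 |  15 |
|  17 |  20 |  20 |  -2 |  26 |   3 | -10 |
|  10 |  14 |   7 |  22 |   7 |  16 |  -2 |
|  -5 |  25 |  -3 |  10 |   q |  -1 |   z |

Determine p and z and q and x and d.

The known cells in column 3 total 69, leaving 74 − 69 = 5 for the blank.
The known cells in row 2 total 62, leaving 74 − 62 = 12 for the blank.
The known cells in column 5 total 56, leaving 74 − 56 = 18 for the blank.
The known cells in row 1 total 80, leaving 74 − 80 = -6 for the blank.
The known cells in row 7 total 44, leaving 74 − 44 = 30 for the blank.

p = -6, z = 30, q = 18, x = 12, d = 5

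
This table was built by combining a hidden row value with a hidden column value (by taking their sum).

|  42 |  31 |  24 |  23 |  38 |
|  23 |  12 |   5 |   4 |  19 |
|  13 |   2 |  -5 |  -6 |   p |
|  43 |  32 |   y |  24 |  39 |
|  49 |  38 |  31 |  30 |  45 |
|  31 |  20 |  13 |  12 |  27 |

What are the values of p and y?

p = 9, y = 25

The difference between any two rows is the same in every column — this is an addition table with the headers hidden.
Row 3 minus row 1 is 2 − 31 = -29, so its entry in column 5 is 38 + (-29) = 9.
Row 4 minus row 1 is 32 − 31 = 1, so its entry in column 3 is 24 + 1 = 25.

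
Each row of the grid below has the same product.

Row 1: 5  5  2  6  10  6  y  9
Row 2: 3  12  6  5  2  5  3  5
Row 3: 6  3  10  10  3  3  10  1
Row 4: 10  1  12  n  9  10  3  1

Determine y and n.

y = 1, n = 5

Rows 2 and 3 each multiply to 162000, so every row has product 162000.
Row 1: 5×5×2×6×10×6×9 = 162000, so the missing entry is 162000 ÷ 162000 = 1.
Row 4: 10×1×12×9×10×3×1 = 32400, so the missing entry is 162000 ÷ 32400 = 5.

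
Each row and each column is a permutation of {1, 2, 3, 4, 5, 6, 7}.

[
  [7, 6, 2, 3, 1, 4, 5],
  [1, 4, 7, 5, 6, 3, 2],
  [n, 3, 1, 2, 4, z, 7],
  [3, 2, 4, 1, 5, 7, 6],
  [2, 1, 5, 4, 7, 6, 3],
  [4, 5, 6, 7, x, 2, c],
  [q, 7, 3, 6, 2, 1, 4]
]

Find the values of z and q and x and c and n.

z = 5, q = 5, x = 3, c = 1, n = 6

At (row 6, col 5): column 5 already has {1, 2, 4, 5, 6, 7}, so the value is 3.
For row 6, column 7: row 6 already has {2, 3, 4, 5, 6, 7}; that leaves 1.
At (row 7, col 1): row 7 already has {1, 2, 3, 4, 6, 7}, so the value is 5.
Cell (3,1): column 1 already has {1, 2, 3, 4, 5, 7} → 6.
At (row 3, col 6): row 3 already has {1, 2, 3, 4, 6, 7}, so the value is 5.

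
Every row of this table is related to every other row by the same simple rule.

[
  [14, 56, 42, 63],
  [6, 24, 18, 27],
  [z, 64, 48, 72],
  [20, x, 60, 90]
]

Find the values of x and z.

Each row is a constant multiple of every other row — this is a multiplication table with the headers hidden.
Row 4 is 90/63 = 10/7 times row 1, so its entry in column 2 is 56 × 10/7 = 80.
Row 3 is 72/63 = 8/7 times row 1, so its entry in column 1 is 14 × 8/7 = 16.

x = 80, z = 16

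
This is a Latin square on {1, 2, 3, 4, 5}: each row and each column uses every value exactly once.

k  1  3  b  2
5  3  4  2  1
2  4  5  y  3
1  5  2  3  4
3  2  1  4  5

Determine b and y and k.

For row 3, column 4: row 3 already has {2, 3, 4, 5}; that leaves 1.
At (row 1, col 4): column 4 already has {1, 2, 3, 4}, so the value is 5.
Cell (1,1): row 1 already has {1, 2, 3, 5} → 4.

b = 5, y = 1, k = 4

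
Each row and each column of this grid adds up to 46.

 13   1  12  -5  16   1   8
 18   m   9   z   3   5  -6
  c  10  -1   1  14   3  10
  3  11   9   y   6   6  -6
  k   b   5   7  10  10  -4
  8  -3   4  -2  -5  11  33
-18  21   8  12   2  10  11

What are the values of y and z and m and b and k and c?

y = 17, z = 16, m = 1, b = 5, k = 13, c = 9

Row 3 has 10 − 1 + 1 + 14 + 3 + 10 = 37; the blank must be 46 − 37 = 9.
Column 1 has 13 + 18 + 9 + 3 + 8 − 18 = 33; the blank must be 46 − 33 = 13.
Row 5 has 13 + 5 + 7 + 10 + 10 − 4 = 41; the blank must be 46 − 41 = 5.
Column 2 has 1 + 10 + 11 + 5 − 3 + 21 = 45; the blank must be 46 − 45 = 1.
Row 4 has 3 + 11 + 9 + 6 + 6 − 6 = 29; the blank must be 46 − 29 = 17.
Row 2 has 18 + 1 + 9 + 3 + 5 − 6 = 30; the blank must be 46 − 30 = 16.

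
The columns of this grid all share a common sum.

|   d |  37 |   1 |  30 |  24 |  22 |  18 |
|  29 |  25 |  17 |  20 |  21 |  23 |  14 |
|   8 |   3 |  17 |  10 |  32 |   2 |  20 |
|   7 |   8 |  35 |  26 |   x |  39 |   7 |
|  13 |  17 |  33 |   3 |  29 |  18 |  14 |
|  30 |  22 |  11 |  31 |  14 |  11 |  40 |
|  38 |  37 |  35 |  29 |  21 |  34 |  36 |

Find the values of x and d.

Columns 2 and 6 both add up to 149, so every column sums to 149.
Column 5: 24 + 21 + 32 + 29 + 14 + 21 = 141, so the missing entry is 149 − 141 = 8.
Column 1: 29 + 8 + 7 + 13 + 30 + 38 = 125, so the missing entry is 149 − 125 = 24.

x = 8, d = 24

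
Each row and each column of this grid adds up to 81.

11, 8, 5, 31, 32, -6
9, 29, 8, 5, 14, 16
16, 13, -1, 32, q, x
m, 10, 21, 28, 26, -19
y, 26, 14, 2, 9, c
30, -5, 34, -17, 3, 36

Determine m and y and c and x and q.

m = 15, y = 0, c = 30, x = 24, q = -3

Column 5 has 32 + 14 + 26 + 9 + 3 = 84; the blank must be 81 − 84 = -3.
Row 4 has 10 + 21 + 28 + 26 − 19 = 66; the blank must be 81 − 66 = 15.
Column 1 has 11 + 9 + 16 + 15 + 30 = 81; the blank must be 81 − 81 = 0.
Row 5 has 0 + 26 + 14 + 2 + 9 = 51; the blank must be 81 − 51 = 30.
Row 3 has 16 + 13 − 1 + 32 − 3 = 57; the blank must be 81 − 57 = 24.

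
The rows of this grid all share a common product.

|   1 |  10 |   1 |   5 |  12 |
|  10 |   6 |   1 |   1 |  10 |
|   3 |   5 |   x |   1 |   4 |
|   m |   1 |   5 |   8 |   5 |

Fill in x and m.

x = 10, m = 3

Rows 1 and 2 each multiply to 600, so every row has product 600.
Row 3: 3×5×1×4 = 60, so the missing entry is 600 ÷ 60 = 10.
Row 4: 1×5×8×5 = 200, so the missing entry is 600 ÷ 200 = 3.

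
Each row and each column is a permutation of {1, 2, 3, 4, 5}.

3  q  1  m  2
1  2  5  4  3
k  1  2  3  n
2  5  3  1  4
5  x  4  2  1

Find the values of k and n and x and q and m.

At (row 3, col 5): column 5 already has {1, 2, 3, 4}, so the value is 5.
At (row 1, col 4): column 4 already has {1, 2, 3, 4}, so the value is 5.
Cell (1,2): row 1 already has {1, 2, 3, 5} → 4.
At (row 3, col 1): row 3 already has {1, 2, 3, 5}, so the value is 4.
Cell (5,2): row 5 already has {1, 2, 4, 5} → 3.

k = 4, n = 5, x = 3, q = 4, m = 5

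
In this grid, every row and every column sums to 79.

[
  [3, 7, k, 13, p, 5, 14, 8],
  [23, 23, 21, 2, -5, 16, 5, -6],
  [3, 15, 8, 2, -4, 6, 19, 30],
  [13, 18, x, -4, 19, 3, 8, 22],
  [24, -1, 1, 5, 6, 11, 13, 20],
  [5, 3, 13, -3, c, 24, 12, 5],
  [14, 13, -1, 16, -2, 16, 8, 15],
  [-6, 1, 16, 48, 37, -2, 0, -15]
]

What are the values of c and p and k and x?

The known cells in row 6 total 59, leaving 79 − 59 = 20 for the blank.
The known cells in column 5 total 71, leaving 79 − 71 = 8 for the blank.
The known cells in row 4 total 79, leaving 79 − 79 = 0 for the blank.
The known cells in row 1 total 58, leaving 79 − 58 = 21 for the blank.

c = 20, p = 8, k = 21, x = 0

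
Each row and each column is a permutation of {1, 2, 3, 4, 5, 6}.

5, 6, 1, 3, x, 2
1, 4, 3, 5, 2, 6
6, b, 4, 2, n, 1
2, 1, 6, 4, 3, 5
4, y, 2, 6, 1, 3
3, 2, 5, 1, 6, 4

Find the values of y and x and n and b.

y = 5, x = 4, n = 5, b = 3

For row 1, column 5: row 1 already has {1, 2, 3, 5, 6}; that leaves 4.
For row 3, column 5: column 5 already has {1, 2, 3, 4, 6}; that leaves 5.
Cell (3,2): row 3 already has {1, 2, 4, 5, 6} → 3.
For row 5, column 2: row 5 already has {1, 2, 3, 4, 6}; that leaves 5.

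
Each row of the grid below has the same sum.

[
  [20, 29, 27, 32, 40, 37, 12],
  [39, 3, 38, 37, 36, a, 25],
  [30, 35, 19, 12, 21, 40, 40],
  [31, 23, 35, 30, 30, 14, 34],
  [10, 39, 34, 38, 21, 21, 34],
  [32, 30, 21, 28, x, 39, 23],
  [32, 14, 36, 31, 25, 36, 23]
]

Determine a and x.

The complete rows each total 197.
Row 2 is missing 197 − 178 = 19 (since 39 + 3 + 38 + 37 + 36 + 25 = 178).
Row 6 is missing 197 − 173 = 24 (since 32 + 30 + 21 + 28 + 39 + 23 = 173).

a = 19, x = 24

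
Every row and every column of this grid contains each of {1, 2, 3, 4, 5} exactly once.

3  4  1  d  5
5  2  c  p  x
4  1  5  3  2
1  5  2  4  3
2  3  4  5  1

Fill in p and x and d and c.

Cell (2,3): column 3 already has {1, 2, 4, 5} → 3.
At (row 1, col 4): row 1 already has {1, 3, 4, 5}, so the value is 2.
For row 2, column 4: column 4 already has {2, 3, 4, 5}; that leaves 1.
At (row 2, col 5): row 2 already has {1, 2, 3, 5}, so the value is 4.

p = 1, x = 4, d = 2, c = 3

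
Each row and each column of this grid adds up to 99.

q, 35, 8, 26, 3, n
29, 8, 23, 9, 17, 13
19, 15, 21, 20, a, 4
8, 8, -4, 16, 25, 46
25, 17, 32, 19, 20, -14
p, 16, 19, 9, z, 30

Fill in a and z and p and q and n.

a = 20, z = 14, p = 11, q = 7, n = 20

The known cells in row 3 total 79, leaving 99 − 79 = 20 for the blank.
The known cells in column 5 total 85, leaving 99 − 85 = 14 for the blank.
The known cells in row 6 total 88, leaving 99 − 88 = 11 for the blank.
The known cells in column 1 total 92, leaving 99 − 92 = 7 for the blank.
The known cells in row 1 total 79, leaving 99 − 79 = 20 for the blank.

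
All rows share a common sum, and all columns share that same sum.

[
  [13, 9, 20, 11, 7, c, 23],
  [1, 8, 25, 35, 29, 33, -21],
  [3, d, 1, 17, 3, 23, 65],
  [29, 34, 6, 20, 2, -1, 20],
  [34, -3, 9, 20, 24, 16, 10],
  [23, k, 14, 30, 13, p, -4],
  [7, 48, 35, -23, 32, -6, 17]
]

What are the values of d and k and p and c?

Rows 2 and 4 both sum to 110, so that's the common total.
Row 3: 3 + 1 + 17 + 3 + 23 + 65 = 112, so its missing entry is 110 − 112 = -2.
Column 2: 9 + 8 − 2 + 34 − 3 + 48 = 94, so its missing entry is 110 − 94 = 16.
Row 6: 23 + 16 + 14 + 30 + 13 − 4 = 92, so its missing entry is 110 − 92 = 18.
Row 1: 13 + 9 + 20 + 11 + 7 + 23 = 83, so its missing entry is 110 − 83 = 27.

d = -2, k = 16, p = 18, c = 27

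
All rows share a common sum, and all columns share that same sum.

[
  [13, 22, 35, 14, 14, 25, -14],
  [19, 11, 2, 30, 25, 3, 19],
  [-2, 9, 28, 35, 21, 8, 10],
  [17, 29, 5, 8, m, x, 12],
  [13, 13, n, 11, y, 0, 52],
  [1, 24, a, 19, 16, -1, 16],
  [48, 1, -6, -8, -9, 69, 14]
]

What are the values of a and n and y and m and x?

Rows 1 and 2 both sum to 109, so that's the common total.
Column 6 has 25 + 3 + 8 + 0 − 1 + 69 = 104; the blank must be 109 − 104 = 5.
Row 4 has 17 + 29 + 5 + 8 + 5 + 12 = 76; the blank must be 109 − 76 = 33.
Column 5 has 14 + 25 + 21 + 33 + 16 − 9 = 100; the blank must be 109 − 100 = 9.
Row 5 has 13 + 13 + 11 + 9 + 0 + 52 = 98; the blank must be 109 − 98 = 11.
Row 6 has 1 + 24 + 19 + 16 − 1 + 16 = 75; the blank must be 109 − 75 = 34.

a = 34, n = 11, y = 9, m = 33, x = 5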